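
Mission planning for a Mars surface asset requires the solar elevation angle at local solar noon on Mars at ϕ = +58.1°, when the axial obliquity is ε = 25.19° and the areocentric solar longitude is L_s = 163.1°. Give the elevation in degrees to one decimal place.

39.0°

sin δ = sin 25.19° × sin 163.1° = 0.12373, so δ = +7.107°.
At local noon the hour angle is zero, so the zenith angle equals |ϕ − δ| = |+58.1° − (+7.107°)| = 50.993°.
Elevation = 90° − 50.993° = 39.0°.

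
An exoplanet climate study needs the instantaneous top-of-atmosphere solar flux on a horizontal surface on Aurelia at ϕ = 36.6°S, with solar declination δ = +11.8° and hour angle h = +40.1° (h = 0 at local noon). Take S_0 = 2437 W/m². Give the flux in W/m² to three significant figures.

cos θ_z = sin ϕ sin δ + cos ϕ cos δ cos h = -0.121926 + 0.601115 = 0.479189.
Flux = S_0 · cos θ_z = 2437 × 0.479189 = 1168 W/m².

1.17e+03 W/m²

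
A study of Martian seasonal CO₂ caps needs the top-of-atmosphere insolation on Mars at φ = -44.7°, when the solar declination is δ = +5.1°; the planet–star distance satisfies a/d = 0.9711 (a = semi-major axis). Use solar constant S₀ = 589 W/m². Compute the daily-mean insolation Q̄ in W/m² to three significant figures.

cos H₀ = −tan(-44.7°) tan(+5.100°) = 0.0883, H₀ = 1.4824 rad.
Bracket: H₀ sin φ sin δ + cos φ cos δ sin H₀ = 1.4824×-0.70339×0.08889 + 0.71080×0.99604×0.99609 = -0.092686 + 0.705217 = 0.612531.
Inverse-square distance factor (a/d)² = 0.9711² = 0.943035.
Q̄ = (S₀/π) × 0.943035 × [bracket] = (589/π) × 0.943035 × 0.612531 = 108.3 W/m².

Q̄ ≈ 108 W/m²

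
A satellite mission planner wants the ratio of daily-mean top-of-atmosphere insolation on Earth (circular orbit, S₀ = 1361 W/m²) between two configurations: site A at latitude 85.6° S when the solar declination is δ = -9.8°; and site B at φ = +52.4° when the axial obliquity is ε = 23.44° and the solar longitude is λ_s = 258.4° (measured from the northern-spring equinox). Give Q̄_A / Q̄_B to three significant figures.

Q̄_A / Q̄_B ≈ 3.25

— Configuration A (φ=-85.6°):
cos H₀ = −tan(-85.6°) tan(-9.800°) = -2.2448 ≤ −1 ⇒ polar day, H₀ = π.
Bracket: H₀ sin φ sin δ + cos φ cos δ sin H₀ = 3.1416×-0.99705×-0.17021 + 0.07672×0.98541×0.00000 = 0.533154 + 0.000000 = 0.533154.
Q̄ = (S₀/π) × [bracket] = (1361/π) × 0.533154 = 230.97 W/m².
— Configuration B (φ=+52.4°):
Solar declination: sin δ = sin ε · sin λ_s = sin 23.44° × sin 258.4° = -0.38966, so δ = -22.934°.
cos H₀ = −tan(+52.4°) tan(-22.934°) = 0.5494, H₀ = 0.9891 rad.
Bracket: H₀ sin φ sin δ + cos φ cos δ sin H₀ = 0.9891×0.79229×-0.38966 + 0.61015×0.92096×0.83555 = -0.305359 + 0.469515 = 0.164156.
Q̄ = (S₀/π) × [bracket] = (1361/π) × 0.164156 = 71.116 W/m².
Ratio Q̄_A / Q̄_B = 230.97 / 71.116 = 3.248.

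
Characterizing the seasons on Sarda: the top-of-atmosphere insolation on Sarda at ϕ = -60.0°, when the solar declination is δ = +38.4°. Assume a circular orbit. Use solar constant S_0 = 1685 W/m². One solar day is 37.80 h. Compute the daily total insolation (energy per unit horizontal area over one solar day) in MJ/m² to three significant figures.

cos h₀ = −tan(-60.0°) tan(+38.400°) = 1.3728 ≥ 1 ⇒ polar night, h₀ = 0 and Q̄ = 0.
Daily total = Q̄ × 37.80 h × 3600 s/h = 0.00 MJ/m².

0.00 MJ/m²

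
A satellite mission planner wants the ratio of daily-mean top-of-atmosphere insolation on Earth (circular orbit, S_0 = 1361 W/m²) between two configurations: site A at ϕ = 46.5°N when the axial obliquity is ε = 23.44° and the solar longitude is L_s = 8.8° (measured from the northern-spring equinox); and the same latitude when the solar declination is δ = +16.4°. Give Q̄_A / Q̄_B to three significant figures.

Q̄_A / Q̄_B ≈ 0.747

— Configuration A (ϕ=+46.5°):
Solar declination: sin δ = sin ε · sin L_s = sin 23.44° × sin 8.8° = 0.06086, so δ = +3.489°.
cos h₀ = −tan(+46.5°) tan(+3.489°) = -0.0642, h₀ = 1.6351 rad.
Bracket: h₀ sin ϕ sin δ + cos ϕ cos δ sin h₀ = 1.6351×0.72537×0.06086 + 0.68835×0.99815×0.99793 = 0.072183 + 0.685654 = 0.757837.
Q̄ = (S_0/π) × [bracket] = (1361/π) × 0.757837 = 328.31 W/m².
— Configuration B (ϕ=+46.5°):
cos h₀ = −tan(+46.5°) tan(+16.400°) = -0.3101, h₀ = 1.8861 rad.
Bracket: h₀ sin ϕ sin δ + cos ϕ cos δ sin h₀ = 1.8861×0.72537×0.28234 + 0.68835×0.95931×0.95069 = 0.386275 + 0.627780 = 1.014055.
Q̄ = (S_0/π) × [bracket] = (1361/π) × 1.014055 = 439.31 W/m².
Ratio Q̄_A / Q̄_B = 328.31 / 439.31 = 0.7473.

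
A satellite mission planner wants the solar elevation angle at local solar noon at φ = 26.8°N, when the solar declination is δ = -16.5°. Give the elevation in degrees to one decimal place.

At local noon the hour angle is zero, so the zenith angle equals |φ − δ| = |+26.8° − (-16.500°)| = 43.300°.
Elevation = 90° − 43.300° = 46.7°.

46.7°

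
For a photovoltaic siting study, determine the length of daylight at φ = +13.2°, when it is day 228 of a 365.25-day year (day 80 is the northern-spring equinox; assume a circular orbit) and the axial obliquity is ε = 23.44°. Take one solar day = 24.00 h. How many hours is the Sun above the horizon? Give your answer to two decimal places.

Solar longitude: λ_s = 360° × (228 − 80)/365.25 = 145.873°.
sin δ = sin 23.44° × sin 145.873° = 0.22317, so δ = +12.895°.
cos H₀ = −tan φ · tan δ = −tan(+13.2°) × tan(+12.895°) = -0.0537, so H₀ = 1.6245 rad = 93.08°.
Daylight = 2H₀/(2π) × 24.00 h = (1.6245/π) × 24.00 = 12.41 h.

12.41 h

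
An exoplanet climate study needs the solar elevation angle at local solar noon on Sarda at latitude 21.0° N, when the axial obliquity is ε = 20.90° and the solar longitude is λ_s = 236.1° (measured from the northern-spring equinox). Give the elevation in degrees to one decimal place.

51.8°

Solar declination: sin δ = sin ε · sin λ_s = sin 20.90° × sin 236.1° = -0.29610, so δ = -17.223°.
At local noon the hour angle is zero, so the zenith angle equals |φ − δ| = |+21.0° − (-17.223°)| = 38.223°.
Elevation = 90° − 38.223° = 51.8°.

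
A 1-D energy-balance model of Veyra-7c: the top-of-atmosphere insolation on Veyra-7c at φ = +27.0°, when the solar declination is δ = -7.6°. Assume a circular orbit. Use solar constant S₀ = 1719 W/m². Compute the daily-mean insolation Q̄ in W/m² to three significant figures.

cos H₀ = −tan(+27.0°) tan(-7.600°) = 0.0680, H₀ = 1.5028 rad.
Bracket: H₀ sin φ sin δ + cos φ cos δ sin H₀ = 1.5028×0.45399×-0.13226 + 0.89101×0.99122×0.99769 = -0.090235 + 0.881147 = 0.790912.
Q̄ = (S₀/π) × [bracket] = (1719/π) × 0.790912 = 432.8 W/m².

Q̄ ≈ 433 W/m²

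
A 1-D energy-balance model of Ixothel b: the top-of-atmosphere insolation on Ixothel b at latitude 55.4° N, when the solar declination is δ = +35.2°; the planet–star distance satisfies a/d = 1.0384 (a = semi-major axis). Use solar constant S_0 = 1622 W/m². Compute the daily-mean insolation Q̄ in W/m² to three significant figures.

Q̄ ≈ 830 W/m²

cos h₀ = −tan(+55.4°) tan(+35.200°) = -1.0226 ≤ −1 ⇒ polar day, h₀ = π.
Bracket: h₀ sin ϕ sin δ + cos ϕ cos δ sin h₀ = 3.1416×0.82314×0.57643 + 0.56784×0.81714×0.00000 = 1.490635 + 0.000000 = 1.490635.
Inverse-square distance factor (a/d)² = 1.0384² = 1.078275.
Q̄ = (S_0/π) × 1.078275 × [bracket] = (1622/π) × 1.078275 × 1.490635 = 829.9 W/m².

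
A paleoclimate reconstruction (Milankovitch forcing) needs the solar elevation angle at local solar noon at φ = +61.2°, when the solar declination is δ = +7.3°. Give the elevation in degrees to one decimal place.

At local noon the hour angle is zero, so the zenith angle equals |φ − δ| = |+61.2° − (+7.300°)| = 53.900°.
Elevation = 90° − 53.900° = 36.1°.

36.1°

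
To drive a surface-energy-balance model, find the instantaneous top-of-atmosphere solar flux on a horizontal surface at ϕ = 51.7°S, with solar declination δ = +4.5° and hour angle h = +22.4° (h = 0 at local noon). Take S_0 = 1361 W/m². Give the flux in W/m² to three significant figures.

694 W/m²

cos θ_z = sin ϕ sin δ + cos ϕ cos δ cos h = -0.061573 + 0.571248 = 0.509675.
Flux = S_0 · cos θ_z = 1361 × 0.509675 = 693.7 W/m².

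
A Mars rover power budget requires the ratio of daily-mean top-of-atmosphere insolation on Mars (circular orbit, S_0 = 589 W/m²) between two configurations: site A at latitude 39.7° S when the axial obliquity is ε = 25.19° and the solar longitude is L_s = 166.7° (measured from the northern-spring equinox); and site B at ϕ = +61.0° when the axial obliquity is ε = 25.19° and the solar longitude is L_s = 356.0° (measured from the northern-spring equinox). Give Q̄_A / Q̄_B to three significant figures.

Q̄_A / Q̄_B ≈ 1.51

— Configuration A (ϕ=-39.7°):
Solar declination: sin δ = sin ε · sin L_s = sin 25.19° × sin 166.7° = 0.09791, so δ = +5.619°.
cos h₀ = −tan(-39.7°) tan(+5.619°) = 0.0817, h₀ = 1.4890 rad.
Bracket: h₀ sin ϕ sin δ + cos ϕ cos δ sin h₀ = 1.4890×-0.63877×0.09791 + 0.76940×0.99519×0.99666 = -0.093125 + 0.763142 = 0.670017.
Q̄ = (S_0/π) × [bracket] = (589/π) × 0.670017 = 125.62 W/m².
— Configuration B (ϕ=+61.0°):
Solar declination: sin δ = sin ε · sin L_s = sin 25.19° × sin 356.0° = -0.02969, so δ = -1.701°.
cos h₀ = −tan(+61.0°) tan(-1.701°) = 0.0536, h₀ = 1.5172 rad.
Bracket: h₀ sin ϕ sin δ + cos ϕ cos δ sin h₀ = 1.5172×0.87462×-0.02969 + 0.48481×0.99956×0.99856 = -0.039398 + 0.483899 = 0.444501.
Q̄ = (S_0/π) × [bracket] = (589/π) × 0.444501 = 83.337 W/m².
Ratio Q̄_A / Q̄_B = 125.62 / 83.337 = 1.507.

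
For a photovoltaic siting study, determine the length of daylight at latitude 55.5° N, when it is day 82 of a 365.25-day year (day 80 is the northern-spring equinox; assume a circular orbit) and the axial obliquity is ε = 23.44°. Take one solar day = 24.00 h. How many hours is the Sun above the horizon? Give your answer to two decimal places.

12.15 h

Solar longitude: λ_s = 360° × (82 − 80)/365.25 = 1.971°.
sin δ = sin 23.44° × sin 1.971° = 0.01368, so δ = +0.784°.
cos H₀ = −tan φ · tan δ = −tan(+55.5°) × tan(+0.784°) = -0.0199, so H₀ = 1.5907 rad = 91.14°.
Daylight = 2H₀/(2π) × 24.00 h = (1.5907/π) × 24.00 = 12.15 h.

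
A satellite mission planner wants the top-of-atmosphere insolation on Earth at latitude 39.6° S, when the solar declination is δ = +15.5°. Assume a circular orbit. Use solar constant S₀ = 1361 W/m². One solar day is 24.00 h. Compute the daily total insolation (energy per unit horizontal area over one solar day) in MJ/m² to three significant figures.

cos H₀ = −tan(-39.6°) tan(+15.500°) = 0.2294, H₀ = 1.3393 rad.
Bracket: H₀ sin φ sin δ + cos φ cos δ sin H₀ = 1.3393×-0.63742×0.26724 + 0.77051×0.96363×0.97333 = -0.228142 + 0.722684 = 0.494542.
Q̄ = (S₀/π) × [bracket] = (1361/π) × 0.494542 = 214.25 W/m².
Daily total = Q̄ × 24.00 h × 3600 s/h = 214.25 × 24.00 × 3600 / 10⁶ = 18.51 MJ/m².

18.5 MJ/m²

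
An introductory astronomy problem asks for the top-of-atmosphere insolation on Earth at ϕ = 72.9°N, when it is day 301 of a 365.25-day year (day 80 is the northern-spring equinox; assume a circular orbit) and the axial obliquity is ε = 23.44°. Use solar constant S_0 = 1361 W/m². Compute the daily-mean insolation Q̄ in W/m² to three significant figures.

Solar longitude: L_s = 360° × (301 − 80)/365.25 = 217.823°.
sin δ = sin 23.44° × sin 217.823° = -0.24394, so δ = -14.119°.
cos h₀ = −tan(+72.9°) tan(-14.119°) = 0.8176, h₀ = 0.6135 rad.
Bracket: h₀ sin ϕ sin δ + cos ϕ cos δ sin h₀ = 0.6135×0.95579×-0.24394 + 0.29404×0.96979×0.57575 = -0.143041 + 0.164179 = 0.021138.
Q̄ = (S_0/π) × [bracket] = (1361/π) × 0.021138 = 9.157 W/m².

Q̄ ≈ 9.16 W/m²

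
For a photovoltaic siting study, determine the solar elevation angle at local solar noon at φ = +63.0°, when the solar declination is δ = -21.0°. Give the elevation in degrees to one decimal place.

At local noon the hour angle is zero, so the zenith angle equals |φ − δ| = |+63.0° − (-21.000°)| = 84.000°.
Elevation = 90° − 84.000° = 6.0°.

6.0°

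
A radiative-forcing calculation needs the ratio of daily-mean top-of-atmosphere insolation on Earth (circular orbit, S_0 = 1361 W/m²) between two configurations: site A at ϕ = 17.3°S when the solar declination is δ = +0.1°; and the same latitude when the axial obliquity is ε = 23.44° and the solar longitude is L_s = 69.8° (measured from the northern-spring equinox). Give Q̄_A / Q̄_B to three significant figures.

— Configuration A (ϕ=-17.3°):
cos h₀ = −tan(-17.3°) tan(+0.100°) = 0.0005, h₀ = 1.5703 rad.
Bracket: h₀ sin ϕ sin δ + cos ϕ cos δ sin h₀ = 1.5703×-0.29737×0.00175 + 0.95476×1.00000×1.00000 = -0.000817 + 0.954760 = 0.953943.
Q̄ = (S_0/π) × [bracket] = (1361/π) × 0.953943 = 413.27 W/m².
— Configuration B (ϕ=-17.3°):
Solar declination: sin δ = sin ε · sin L_s = sin 23.44° × sin 69.8° = 0.37332, so δ = +21.921°.
cos h₀ = −tan(-17.3°) tan(+21.921°) = 0.1253, h₀ = 1.4451 rad.
Bracket: h₀ sin ϕ sin δ + cos ϕ cos δ sin h₀ = 1.4451×-0.29737×0.37332 + 0.95476×0.92770×0.99211 = -0.160427 + 0.878742 = 0.718315.
Q̄ = (S_0/π) × [bracket] = (1361/π) × 0.718315 = 311.19 W/m².
Ratio Q̄_A / Q̄_B = 413.27 / 311.19 = 1.328.

Q̄_A / Q̄_B ≈ 1.33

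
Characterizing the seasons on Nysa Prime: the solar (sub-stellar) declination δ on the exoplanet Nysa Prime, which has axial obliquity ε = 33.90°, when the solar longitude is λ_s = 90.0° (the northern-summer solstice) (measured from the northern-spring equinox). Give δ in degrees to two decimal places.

δ = +33.90°

sin δ = sin ε · sin λ_s = sin 33.90° × sin 90.0° = 0.557745.
δ = arcsin(0.557745) = +33.90°.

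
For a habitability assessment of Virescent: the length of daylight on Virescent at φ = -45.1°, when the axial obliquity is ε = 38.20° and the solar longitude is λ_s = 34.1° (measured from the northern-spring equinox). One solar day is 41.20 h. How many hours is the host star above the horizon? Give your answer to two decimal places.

15.62 h

Solar declination: sin δ = sin ε · sin λ_s = sin 38.20° × sin 34.1° = 0.34670, so δ = +20.286°.
cos H₀ = −tan φ · tan δ = −tan(-45.1°) × tan(+20.286°) = 0.3709, so H₀ = 1.1908 rad = 68.23°.
Daylight = 2H₀/(2π) × 41.20 h = (1.1908/π) × 41.20 = 15.62 h.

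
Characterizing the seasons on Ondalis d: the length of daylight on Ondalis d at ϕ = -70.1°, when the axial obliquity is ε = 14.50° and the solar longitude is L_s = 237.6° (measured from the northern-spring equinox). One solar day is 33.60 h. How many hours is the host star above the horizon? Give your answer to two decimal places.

Solar declination: sin δ = sin ε · sin L_s = sin 14.50° × sin 237.6° = -0.21140, so δ = -12.205°.
cos h₀ = −tan ϕ · tan δ = −tan(-70.1°) × tan(-12.205°) = -0.5975, so h₀ = 2.2112 rad = 126.69°.
Daylight = 2h₀/(2π) × 33.60 h = (2.2112/π) × 33.60 = 23.65 h.

23.65 h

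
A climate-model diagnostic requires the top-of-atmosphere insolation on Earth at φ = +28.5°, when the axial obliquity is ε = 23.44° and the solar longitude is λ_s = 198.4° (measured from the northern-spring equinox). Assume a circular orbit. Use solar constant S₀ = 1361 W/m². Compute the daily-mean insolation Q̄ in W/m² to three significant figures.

Solar declination: sin δ = sin ε · sin λ_s = sin 23.44° × sin 198.4° = -0.12556, so δ = -7.213°.
cos H₀ = −tan(+28.5°) tan(-7.213°) = 0.0687, H₀ = 1.5020 rad.
Bracket: H₀ sin φ sin δ + cos φ cos δ sin H₀ = 1.5020×0.47716×-0.12556 + 0.87882×0.99209×0.99764 = -0.089988 + 0.869811 = 0.779823.
Q̄ = (S₀/π) × [bracket] = (1361/π) × 0.779823 = 337.8 W/m².

Q̄ ≈ 338 W/m²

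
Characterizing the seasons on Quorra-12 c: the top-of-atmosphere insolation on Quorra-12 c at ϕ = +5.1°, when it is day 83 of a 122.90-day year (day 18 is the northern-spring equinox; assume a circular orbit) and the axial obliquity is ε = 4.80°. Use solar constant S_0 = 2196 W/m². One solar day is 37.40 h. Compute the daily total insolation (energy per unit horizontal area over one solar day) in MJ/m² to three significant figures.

93.5 MJ/m²

Solar longitude: L_s = 360° × (83 − 18)/122.90 = 190.399°.
sin δ = sin 4.80° × sin 190.399° = -0.01510, so δ = -0.865°.
cos h₀ = −tan(+5.1°) tan(-0.865°) = 0.0013, h₀ = 1.5694 rad.
Bracket: h₀ sin ϕ sin δ + cos ϕ cos δ sin h₀ = 1.5694×0.08889×-0.01510 + 0.99604×0.99989×1.00000 = -0.002107 + 0.995930 = 0.993823.
Q̄ = (S_0/π) × [bracket] = (2196/π) × 0.993823 = 694.69 W/m².
Daily total = Q̄ × 37.40 h × 3600 s/h = 694.69 × 37.40 × 3600 / 10⁶ = 93.53 MJ/m².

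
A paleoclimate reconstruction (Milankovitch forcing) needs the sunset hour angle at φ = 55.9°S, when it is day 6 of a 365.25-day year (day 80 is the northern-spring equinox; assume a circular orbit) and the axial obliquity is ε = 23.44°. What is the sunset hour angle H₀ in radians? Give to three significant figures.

H₀ = 2.22 rad

Solar longitude: λ_s = 360° × (6 − 80)/365.25 = -72.936°, i.e. -72.936° + 360° = 287.064°.
sin δ = sin 23.44° × sin 287.064° = -0.38028, so δ = -22.351°.
cos H₀ = −tan φ · tan δ = −tan(-55.9°) × tan(-22.351°) = -0.6073, so H₀ = 2.2234 rad = 127.39°.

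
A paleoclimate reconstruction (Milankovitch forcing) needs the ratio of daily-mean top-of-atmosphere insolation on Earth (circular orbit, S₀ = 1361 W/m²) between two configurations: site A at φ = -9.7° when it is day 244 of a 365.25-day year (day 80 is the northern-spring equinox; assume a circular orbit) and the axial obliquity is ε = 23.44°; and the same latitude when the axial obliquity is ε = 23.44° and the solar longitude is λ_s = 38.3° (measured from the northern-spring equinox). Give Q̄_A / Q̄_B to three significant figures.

— Configuration A (φ=-9.7°):
Solar longitude: λ_s = 360° × (244 − 80)/365.25 = 161.643°.
sin δ = sin 23.44° × sin 161.643° = 0.12528, so δ = +7.197°.
cos H₀ = −tan(-9.7°) tan(+7.197°) = 0.0216, H₀ = 1.5492 rad.
Bracket: H₀ sin φ sin δ + cos φ cos δ sin H₀ = 1.5492×-0.16849×0.12528 + 0.98570×0.99212×0.99977 = -0.032701 + 0.977708 = 0.945007.
Q̄ = (S₀/π) × [bracket] = (1361/π) × 0.945007 = 409.40 W/m².
— Configuration B (φ=-9.7°):
Solar declination: sin δ = sin ε · sin λ_s = sin 23.44° × sin 38.3° = 0.24654, so δ = +14.273°.
cos H₀ = −tan(-9.7°) tan(+14.273°) = 0.0435, H₀ = 1.5273 rad.
Bracket: H₀ sin φ sin δ + cos φ cos δ sin H₀ = 1.5273×-0.16849×0.24654 + 0.98570×0.96913×0.99905 = -0.063443 + 0.954364 = 0.890921.
Q̄ = (S₀/π) × [bracket] = (1361/π) × 0.890921 = 385.96 W/m².
Ratio Q̄_A / Q̄_B = 409.40 / 385.96 = 1.061.

Q̄_A / Q̄_B ≈ 1.06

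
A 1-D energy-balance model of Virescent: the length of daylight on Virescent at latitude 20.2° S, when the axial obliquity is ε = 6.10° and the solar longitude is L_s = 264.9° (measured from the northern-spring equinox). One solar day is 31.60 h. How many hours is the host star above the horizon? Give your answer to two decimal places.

Solar declination: sin δ = sin ε · sin L_s = sin 6.10° × sin 264.9° = -0.10584, so δ = -6.076°.
cos h₀ = −tan ϕ · tan δ = −tan(-20.2°) × tan(-6.076°) = -0.0392, so h₀ = 1.6100 rad = 92.24°.
Daylight = 2h₀/(2π) × 31.60 h = (1.6100/π) × 31.60 = 16.19 h.

16.19 h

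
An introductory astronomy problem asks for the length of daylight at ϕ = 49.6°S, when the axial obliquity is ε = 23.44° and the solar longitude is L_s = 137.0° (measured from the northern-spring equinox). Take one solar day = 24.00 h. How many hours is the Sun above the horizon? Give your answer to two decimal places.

9.42 h

Solar declination: sin δ = sin ε · sin L_s = sin 23.44° × sin 137.0° = 0.27129, so δ = +15.741°.
cos h₀ = −tan ϕ · tan δ = −tan(-49.6°) × tan(+15.741°) = 0.3312, so h₀ = 1.2332 rad = 70.66°.
Daylight = 2h₀/(2π) × 24.00 h = (1.2332/π) × 24.00 = 9.42 h.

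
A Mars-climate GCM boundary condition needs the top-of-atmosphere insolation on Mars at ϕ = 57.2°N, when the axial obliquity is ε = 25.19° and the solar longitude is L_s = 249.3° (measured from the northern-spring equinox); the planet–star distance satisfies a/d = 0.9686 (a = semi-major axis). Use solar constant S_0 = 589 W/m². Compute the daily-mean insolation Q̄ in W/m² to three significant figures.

Q̄ ≈ 15.6 W/m²

Solar declination: sin δ = sin ε · sin L_s = sin 25.19° × sin 249.3° = -0.39814, so δ = -23.462°.
cos h₀ = −tan(+57.2°) tan(-23.462°) = 0.6735, h₀ = 0.8319 rad.
Bracket: h₀ sin ϕ sin δ + cos ϕ cos δ sin h₀ = 0.8319×0.84057×-0.39814 + 0.54171×0.91732×0.73920 = -0.278407 + 0.367324 = 0.088917.
Inverse-square distance factor (a/d)² = 0.9686² = 0.938186.
Q̄ = (S_0/π) × 0.938186 × [bracket] = (589/π) × 0.938186 × 0.088917 = 15.64 W/m².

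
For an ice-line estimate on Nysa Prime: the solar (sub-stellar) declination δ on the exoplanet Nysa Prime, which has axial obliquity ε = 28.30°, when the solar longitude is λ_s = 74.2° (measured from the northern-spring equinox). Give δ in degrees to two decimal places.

sin δ = sin ε · sin λ_s = sin 28.30° × sin 74.2° = 0.456176.
δ = arcsin(0.456176) = +27.14°.

δ = +27.14°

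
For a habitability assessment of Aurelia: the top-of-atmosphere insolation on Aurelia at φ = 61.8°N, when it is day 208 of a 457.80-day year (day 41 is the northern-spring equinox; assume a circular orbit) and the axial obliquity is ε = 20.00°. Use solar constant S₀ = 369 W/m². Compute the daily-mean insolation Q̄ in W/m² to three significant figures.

Solar longitude: λ_s = 360° × (208 − 41)/457.80 = 131.324°.
sin δ = sin 20.00° × sin 131.324° = 0.25685, so δ = +14.883°.
cos H₀ = −tan(+61.8°) tan(+14.883°) = -0.4957, H₀ = 2.0894 rad.
Bracket: H₀ sin φ sin δ + cos φ cos δ sin H₀ = 2.0894×0.88130×0.25685 + 0.47255×0.96645×0.86852 = 0.472961 + 0.396650 = 0.869611.
Q̄ = (S₀/π) × [bracket] = (369/π) × 0.869611 = 102.1 W/m².

Q̄ ≈ 102 W/m²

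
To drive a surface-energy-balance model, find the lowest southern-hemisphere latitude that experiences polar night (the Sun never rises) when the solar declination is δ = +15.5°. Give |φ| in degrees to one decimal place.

|φ| = 74.5°

Polar night requires cos H₀ = −tan φ tan δ ≥ 1, i.e. tan φ tan δ ≤ −1.
The boundary is |tan φ| · |tan δ| = 1, so |φ| = 90° − |δ| = 90° − 15.5° = 74.5° in the southern hemisphere.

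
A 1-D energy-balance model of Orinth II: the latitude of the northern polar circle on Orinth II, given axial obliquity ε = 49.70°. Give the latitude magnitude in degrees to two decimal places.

40.30°

The polar circle is the lowest latitude that experiences at least one full rotation of continuous daylight at the northern-summer solstice; it lies at |φ| = 90° − ε = 90° − 49.70° = 40.30°.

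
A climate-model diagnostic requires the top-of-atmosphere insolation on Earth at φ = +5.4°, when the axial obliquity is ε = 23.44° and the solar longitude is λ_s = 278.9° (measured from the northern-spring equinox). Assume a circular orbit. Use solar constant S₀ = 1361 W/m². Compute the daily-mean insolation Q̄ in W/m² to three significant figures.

Q̄ ≈ 372 W/m²

Solar declination: sin δ = sin ε · sin λ_s = sin 23.44° × sin 278.9° = -0.39300, so δ = -23.141°.
cos H₀ = −tan(+5.4°) tan(-23.141°) = 0.0404, H₀ = 1.5304 rad.
Bracket: H₀ sin φ sin δ + cos φ cos δ sin H₀ = 1.5304×0.09411×-0.39300 + 0.99556×0.91954×0.99918 = -0.056602 + 0.914707 = 0.858105.
Q̄ = (S₀/π) × [bracket] = (1361/π) × 0.858105 = 371.7 W/m².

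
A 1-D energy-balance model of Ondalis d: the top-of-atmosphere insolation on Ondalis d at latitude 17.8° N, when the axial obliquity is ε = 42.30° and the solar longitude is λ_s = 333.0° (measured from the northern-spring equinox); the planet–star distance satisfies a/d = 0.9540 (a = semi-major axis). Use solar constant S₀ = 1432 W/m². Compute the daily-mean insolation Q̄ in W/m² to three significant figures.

Solar declination: sin δ = sin ε · sin λ_s = sin 42.30° × sin 333.0° = -0.30554, so δ = -17.791°.
cos H₀ = −tan(+17.8°) tan(-17.791°) = 0.1030, H₀ = 1.4676 rad.
Bracket: H₀ sin φ sin δ + cos φ cos δ sin H₀ = 1.4676×0.30570×-0.30554 + 0.95213×0.95218×0.99468 = -0.137079 + 0.901776 = 0.764697.
Inverse-square distance factor (a/d)² = 0.9540² = 0.910116.
Q̄ = (S₀/π) × 0.910116 × [bracket] = (1432/π) × 0.910116 × 0.764697 = 317.2 W/m².

Q̄ ≈ 317 W/m²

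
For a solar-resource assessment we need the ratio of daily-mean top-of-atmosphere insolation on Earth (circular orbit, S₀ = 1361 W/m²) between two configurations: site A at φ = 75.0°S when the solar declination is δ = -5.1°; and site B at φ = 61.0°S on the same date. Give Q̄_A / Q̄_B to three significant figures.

Q̄_A / Q̄_B ≈ 0.666

— Configuration A (φ=-75.0°):
cos H₀ = −tan(-75.0°) tan(-5.100°) = -0.3331, H₀ = 1.9104 rad.
Bracket: H₀ sin φ sin δ + cos φ cos δ sin H₀ = 1.9104×-0.96593×-0.08889 + 0.25882×0.99604×0.94290 = 0.164030 + 0.243075 = 0.407105.
Q̄ = (S₀/π) × [bracket] = (1361/π) × 0.407105 = 176.37 W/m².
— Configuration B (φ=-61.0°):
cos H₀ = −tan(-61.0°) tan(-5.100°) = -0.1610, H₀ = 1.7325 rad.
Bracket: H₀ sin φ sin δ + cos φ cos δ sin H₀ = 1.7325×-0.87462×-0.08889 + 0.48481×0.99604×0.98695 = 0.134693 + 0.476588 = 0.611281.
Q̄ = (S₀/π) × [bracket] = (1361/π) × 0.611281 = 264.82 W/m².
Ratio Q̄_A / Q̄_B = 176.37 / 264.82 = 0.6660.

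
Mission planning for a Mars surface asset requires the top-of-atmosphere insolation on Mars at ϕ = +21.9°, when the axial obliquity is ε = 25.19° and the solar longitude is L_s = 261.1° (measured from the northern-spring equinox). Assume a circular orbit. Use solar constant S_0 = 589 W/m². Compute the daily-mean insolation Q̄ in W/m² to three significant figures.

Q̄ ≈ 114 W/m²

Solar declination: sin δ = sin ε · sin L_s = sin 25.19° × sin 261.1° = -0.42050, so δ = -24.866°.
cos h₀ = −tan(+21.9°) tan(-24.866°) = 0.1863, h₀ = 1.3834 rad.
Bracket: h₀ sin ϕ sin δ + cos ϕ cos δ sin h₀ = 1.3834×0.37299×-0.42050 + 0.92784×0.90729×0.98249 = -0.216976 + 0.827080 = 0.610104.
Q̄ = (S_0/π) × [bracket] = (589/π) × 0.610104 = 114.4 W/m².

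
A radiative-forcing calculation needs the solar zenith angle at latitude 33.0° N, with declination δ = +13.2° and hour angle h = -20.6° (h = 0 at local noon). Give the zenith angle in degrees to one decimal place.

θ_z = 27.3°

cos θ_z = sin φ sin δ + cos φ cos δ cos h = 0.124369 + 0.764304 = 0.888673.
θ_z = arccos(0.888673) = 27.3°.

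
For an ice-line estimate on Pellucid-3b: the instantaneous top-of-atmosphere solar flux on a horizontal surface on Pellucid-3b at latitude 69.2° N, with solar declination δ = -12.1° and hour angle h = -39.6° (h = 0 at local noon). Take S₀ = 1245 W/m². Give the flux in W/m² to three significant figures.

89.1 W/m²

cos θ_z = sin φ sin δ + cos φ cos δ cos h = -0.195957 + 0.267536 = 0.071579.
Flux = S₀ · cos θ_z = 1245 × 0.071579 = 89.12 W/m².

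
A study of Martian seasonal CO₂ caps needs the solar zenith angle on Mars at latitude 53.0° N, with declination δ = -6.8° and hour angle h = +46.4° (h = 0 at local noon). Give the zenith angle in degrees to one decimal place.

cos θ_z = sin φ sin δ + cos φ cos δ cos h = -0.094562 + 0.412104 = 0.317542.
θ_z = arccos(0.317542) = 71.5°.

θ_z = 71.5°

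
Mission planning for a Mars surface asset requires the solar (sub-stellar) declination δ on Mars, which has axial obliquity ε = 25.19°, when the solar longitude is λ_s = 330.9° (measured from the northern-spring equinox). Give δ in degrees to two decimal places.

sin δ = sin ε · sin λ_s = sin 25.19° × sin 330.9° = -0.206995.
δ = arcsin(-0.206995) = -11.95°.

δ = -11.95°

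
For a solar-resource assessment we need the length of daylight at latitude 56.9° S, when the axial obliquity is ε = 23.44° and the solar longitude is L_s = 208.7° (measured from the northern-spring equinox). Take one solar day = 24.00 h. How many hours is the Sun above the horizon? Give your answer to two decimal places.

14.32 h

Solar declination: sin δ = sin ε · sin L_s = sin 23.44° × sin 208.7° = -0.19103, so δ = -11.013°.
cos h₀ = −tan ϕ · tan δ = −tan(-56.9°) × tan(-11.013°) = -0.2985, so h₀ = 1.8740 rad = 107.37°.
Daylight = 2h₀/(2π) × 24.00 h = (1.8740/π) × 24.00 = 14.32 h.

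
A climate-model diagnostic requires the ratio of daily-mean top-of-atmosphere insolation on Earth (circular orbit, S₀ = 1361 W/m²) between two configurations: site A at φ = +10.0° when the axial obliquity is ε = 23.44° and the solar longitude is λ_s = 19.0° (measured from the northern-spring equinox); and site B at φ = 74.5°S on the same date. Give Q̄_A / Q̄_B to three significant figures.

— Configuration A (φ=+10.0°):
Solar declination: sin δ = sin ε · sin λ_s = sin 23.44° × sin 19.0° = 0.12951, so δ = +7.441°.
cos H₀ = −tan(+10.0°) tan(+7.441°) = -0.0230, H₀ = 1.5938 rad.
Bracket: H₀ sin φ sin δ + cos φ cos δ sin H₀ = 1.5938×0.17365×0.12951 + 0.98481×0.99158×0.99973 = 0.035844 + 0.976254 = 1.012098.
Q̄ = (S₀/π) × [bracket] = (1361/π) × 1.012098 = 438.46 W/m².
— Configuration B (φ=-74.5°):
cos H₀ = −tan(-74.5°) tan(+7.441°) = 0.4710, H₀ = 1.0804 rad.
Bracket: H₀ sin φ sin δ + cos φ cos δ sin H₀ = 1.0804×-0.96363×0.12951 + 0.26724×0.99158×0.88216 = -0.134834 + 0.233763 = 0.098929.
Q̄ = (S₀/π) × [bracket] = (1361/π) × 0.098929 = 42.858 W/m².
Ratio Q̄_A / Q̄_B = 438.46 / 42.858 = 10.23.

Q̄_A / Q̄_B ≈ 10.2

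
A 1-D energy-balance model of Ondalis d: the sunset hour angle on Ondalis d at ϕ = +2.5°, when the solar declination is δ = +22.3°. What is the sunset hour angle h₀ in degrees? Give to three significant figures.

h₀ = 91.0°

cos h₀ = −tan ϕ · tan δ = −tan(+2.5°) × tan(+22.300°) = -0.0179, so h₀ = 1.5887 rad = 91.03°.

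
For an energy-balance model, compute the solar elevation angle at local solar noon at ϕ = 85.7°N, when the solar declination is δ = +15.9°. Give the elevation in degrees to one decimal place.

At local noon the hour angle is zero, so the zenith angle equals |ϕ − δ| = |+85.7° − (+15.900°)| = 69.800°.
Elevation = 90° − 69.800° = 20.2°.

20.2°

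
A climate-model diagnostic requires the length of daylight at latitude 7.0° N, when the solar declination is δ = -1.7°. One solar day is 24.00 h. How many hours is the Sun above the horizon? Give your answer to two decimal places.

11.97 h

cos H₀ = −tan φ · tan δ = −tan(+7.0°) × tan(-1.700°) = 0.0036, so H₀ = 1.5672 rad = 89.79°.
Daylight = 2H₀/(2π) × 24.00 h = (1.5672/π) × 24.00 = 11.97 h.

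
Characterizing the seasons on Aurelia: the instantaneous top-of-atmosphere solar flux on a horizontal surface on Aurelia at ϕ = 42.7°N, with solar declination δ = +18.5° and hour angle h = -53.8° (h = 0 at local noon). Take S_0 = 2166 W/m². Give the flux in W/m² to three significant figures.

cos θ_z = sin ϕ sin δ + cos ϕ cos δ cos h = 0.215183 + 0.411615 = 0.626798.
Flux = S_0 · cos θ_z = 2166 × 0.626798 = 1358 W/m².

1.36e+03 W/m²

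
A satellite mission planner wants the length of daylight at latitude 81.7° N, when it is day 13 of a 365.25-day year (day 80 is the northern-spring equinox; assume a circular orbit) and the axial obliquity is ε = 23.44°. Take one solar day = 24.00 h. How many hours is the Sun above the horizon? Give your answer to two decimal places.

0.00 h

Solar longitude: L_s = 360° × (13 − 80)/365.25 = -66.037°, i.e. -66.037° + 360° = 293.963°.
sin δ = sin 23.44° × sin 293.963° = -0.36350, so δ = -21.315°.
cos h₀ = −tan ϕ · tan δ = 2.6747 ≥ 1, so the Sun never rises (polar night) and h₀ = 0.
Daylight = 2h₀/(2π) × 24.00 h = (0.0000/π) × 24.00 = 0.00 h.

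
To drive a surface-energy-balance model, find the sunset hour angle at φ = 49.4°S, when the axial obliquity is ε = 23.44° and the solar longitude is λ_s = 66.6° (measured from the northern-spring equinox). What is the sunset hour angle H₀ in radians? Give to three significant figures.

H₀ = 1.10 rad

Solar declination: sin δ = sin ε · sin λ_s = sin 23.44° × sin 66.6° = 0.36507, so δ = +21.412°.
cos H₀ = −tan φ · tan δ = −tan(-49.4°) × tan(+21.412°) = 0.4575, so H₀ = 1.0956 rad = 62.77°.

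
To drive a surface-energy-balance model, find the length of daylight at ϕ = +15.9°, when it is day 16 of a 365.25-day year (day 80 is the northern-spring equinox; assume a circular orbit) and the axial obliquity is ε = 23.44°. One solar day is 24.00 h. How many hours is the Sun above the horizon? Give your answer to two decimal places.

Solar longitude: L_s = 360° × (16 − 80)/365.25 = -63.080°, i.e. -63.080° + 360° = 296.920°.
sin δ = sin 23.44° × sin 296.920° = -0.35468, so δ = -20.774°.
cos h₀ = −tan ϕ · tan δ = −tan(+15.9°) × tan(-20.774°) = 0.1081, so h₀ = 1.4625 rad = 83.80°.
Daylight = 2h₀/(2π) × 24.00 h = (1.4625/π) × 24.00 = 11.17 h.

11.17 h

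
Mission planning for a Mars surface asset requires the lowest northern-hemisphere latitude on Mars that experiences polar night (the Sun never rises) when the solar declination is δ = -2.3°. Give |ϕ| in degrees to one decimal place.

Polar night requires cos h₀ = −tan ϕ tan δ ≥ 1, i.e. tan ϕ tan δ ≤ −1.
The boundary is |tan ϕ| · |tan δ| = 1, so |ϕ| = 90° − |δ| = 90° − 2.3° = 87.7° in the northern hemisphere.

|ϕ| = 87.7°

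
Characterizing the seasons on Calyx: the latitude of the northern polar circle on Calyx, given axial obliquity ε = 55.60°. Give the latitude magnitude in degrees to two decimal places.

34.40°

The polar circle is the lowest latitude that experiences at least one full rotation of continuous daylight at the northern-summer solstice; it lies at |φ| = 90° − ε = 90° − 55.60° = 34.40°.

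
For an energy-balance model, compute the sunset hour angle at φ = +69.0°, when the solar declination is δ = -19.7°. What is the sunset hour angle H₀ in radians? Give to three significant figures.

H₀ = 0.369 rad

cos H₀ = −tan φ · tan δ = −tan(+69.0°) × tan(-19.700°) = 0.9328, so H₀ = 0.3688 rad = 21.13°.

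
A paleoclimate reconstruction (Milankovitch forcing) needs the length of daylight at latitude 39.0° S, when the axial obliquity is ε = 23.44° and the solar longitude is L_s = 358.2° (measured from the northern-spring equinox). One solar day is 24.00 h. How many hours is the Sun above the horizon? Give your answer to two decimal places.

12.08 h

Solar declination: sin δ = sin ε · sin L_s = sin 23.44° × sin 358.2° = -0.01249, so δ = -0.716°.
cos h₀ = −tan ϕ · tan δ = −tan(-39.0°) × tan(-0.716°) = -0.0101, so h₀ = 1.5809 rad = 90.58°.
Daylight = 2h₀/(2π) × 24.00 h = (1.5809/π) × 24.00 = 12.08 h.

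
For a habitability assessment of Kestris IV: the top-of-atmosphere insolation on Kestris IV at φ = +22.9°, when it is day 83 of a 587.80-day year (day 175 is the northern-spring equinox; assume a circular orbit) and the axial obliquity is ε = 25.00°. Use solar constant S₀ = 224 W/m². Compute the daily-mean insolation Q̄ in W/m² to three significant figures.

Solar longitude: λ_s = 360° × (83 − 175)/587.80 = -56.346°, i.e. -56.346° + 360° = 303.654°.
sin δ = sin 25.00° × sin 303.654° = -0.35179, so δ = -20.597°.
cos H₀ = −tan(+22.9°) tan(-20.597°) = 0.1587, H₀ = 1.4114 rad.
Bracket: H₀ sin φ sin δ + cos φ cos δ sin H₀ = 1.4114×0.38912×-0.35179 + 0.92119×0.93608×0.98732 = -0.193204 + 0.851373 = 0.658169.
Q̄ = (S₀/π) × [bracket] = (224/π) × 0.658169 = 46.93 W/m².

Q̄ ≈ 46.9 W/m²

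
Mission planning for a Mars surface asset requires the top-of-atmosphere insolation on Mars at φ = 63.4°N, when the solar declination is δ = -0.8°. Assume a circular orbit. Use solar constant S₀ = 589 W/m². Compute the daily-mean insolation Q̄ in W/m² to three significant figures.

Q̄ ≈ 80.3 W/m²

cos H₀ = −tan(+63.4°) tan(-0.800°) = 0.0279, H₀ = 1.5429 rad.
Bracket: H₀ sin φ sin δ + cos φ cos δ sin H₀ = 1.5429×0.89415×-0.01396 + 0.44776×0.99990×0.99961 = -0.019259 + 0.447541 = 0.428282.
Q̄ = (S₀/π) × [bracket] = (589/π) × 0.428282 = 80.30 W/m².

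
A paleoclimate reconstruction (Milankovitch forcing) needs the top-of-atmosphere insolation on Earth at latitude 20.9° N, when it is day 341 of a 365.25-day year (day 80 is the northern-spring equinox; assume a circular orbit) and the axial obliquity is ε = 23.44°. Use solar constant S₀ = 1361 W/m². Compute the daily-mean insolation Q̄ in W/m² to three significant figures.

Solar longitude: λ_s = 360° × (341 − 80)/365.25 = 257.248°.
sin δ = sin 23.44° × sin 257.248° = -0.38798, so δ = -22.829°.
cos H₀ = −tan(+20.9°) tan(-22.829°) = 0.1607, H₀ = 1.4094 rad.
Bracket: H₀ sin φ sin δ + cos φ cos δ sin H₀ = 1.4094×0.35674×-0.38798 + 0.93420×0.92167×0.98700 = -0.195072 + 0.849831 = 0.654759.
Q̄ = (S₀/π) × [bracket] = (1361/π) × 0.654759 = 283.7 W/m².

Q̄ ≈ 284 W/m²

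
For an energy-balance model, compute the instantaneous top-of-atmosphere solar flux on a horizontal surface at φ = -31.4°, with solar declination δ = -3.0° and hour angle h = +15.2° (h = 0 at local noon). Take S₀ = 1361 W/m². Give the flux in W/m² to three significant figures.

cos θ_z = sin φ sin δ + cos φ cos δ cos h = 0.027268 + 0.822562 = 0.849830.
Flux = S₀ · cos θ_z = 1361 × 0.849830 = 1157 W/m².

1.16e+03 W/m²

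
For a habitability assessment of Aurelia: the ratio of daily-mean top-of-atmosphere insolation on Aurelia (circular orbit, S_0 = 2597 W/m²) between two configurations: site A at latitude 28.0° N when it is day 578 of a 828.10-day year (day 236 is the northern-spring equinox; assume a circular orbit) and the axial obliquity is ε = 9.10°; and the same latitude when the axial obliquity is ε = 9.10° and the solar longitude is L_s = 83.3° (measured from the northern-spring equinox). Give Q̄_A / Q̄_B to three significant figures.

Q̄_A / Q̄_B ≈ 0.950

— Configuration A (ϕ=+28.0°):
Solar longitude: L_s = 360° × (578 − 236)/828.10 = 148.678°.
sin δ = sin 9.10° × sin 148.678° = 0.08222, so δ = +4.716°.
cos h₀ = −tan(+28.0°) tan(+4.716°) = -0.0439, h₀ = 1.6147 rad.
Bracket: h₀ sin ϕ sin δ + cos ϕ cos δ sin h₀ = 1.6147×0.46947×0.08222 + 0.88295×0.99661×0.99904 = 0.062327 + 0.879112 = 0.941439.
Q̄ = (S_0/π) × [bracket] = (2597/π) × 0.941439 = 778.24 W/m².
— Configuration B (ϕ=+28.0°):
Solar declination: sin δ = sin ε · sin L_s = sin 9.10° × sin 83.3° = 0.15708, so δ = +9.037°.
cos h₀ = −tan(+28.0°) tan(+9.037°) = -0.0846, h₀ = 1.6555 rad.
Bracket: h₀ sin ϕ sin δ + cos ϕ cos δ sin h₀ = 1.6555×0.46947×0.15708 + 0.88295×0.98759×0.99642 = 0.122084 + 0.868871 = 0.990955.
Q̄ = (S_0/π) × [bracket] = (2597/π) × 0.990955 = 819.17 W/m².
Ratio Q̄_A / Q̄_B = 778.24 / 819.17 = 0.9500.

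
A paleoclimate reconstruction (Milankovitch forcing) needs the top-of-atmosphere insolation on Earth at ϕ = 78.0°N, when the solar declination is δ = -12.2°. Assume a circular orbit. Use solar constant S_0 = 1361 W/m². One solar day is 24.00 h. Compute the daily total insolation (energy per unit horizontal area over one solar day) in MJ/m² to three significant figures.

cos h₀ = −tan(+78.0°) tan(-12.200°) = 1.0172 ≥ 1 ⇒ polar night, h₀ = 0 and Q̄ = 0.
Daily total = Q̄ × 24.00 h × 3600 s/h = 0.00 MJ/m².

0.00 MJ/m²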